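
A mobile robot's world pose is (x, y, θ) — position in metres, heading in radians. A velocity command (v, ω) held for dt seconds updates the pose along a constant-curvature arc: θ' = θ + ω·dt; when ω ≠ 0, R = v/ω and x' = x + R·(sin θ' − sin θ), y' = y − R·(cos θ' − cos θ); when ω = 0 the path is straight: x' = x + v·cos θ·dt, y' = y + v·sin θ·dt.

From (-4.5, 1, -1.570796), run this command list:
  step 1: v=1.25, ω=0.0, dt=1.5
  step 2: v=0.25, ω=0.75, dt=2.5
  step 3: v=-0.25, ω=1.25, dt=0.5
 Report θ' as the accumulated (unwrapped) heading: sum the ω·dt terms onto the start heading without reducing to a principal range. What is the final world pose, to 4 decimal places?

(-4.1671, -1.2642, 0.9292)

step 1: θ'=-1.5708 (straight) → pose (-4.5000, -0.8750, -1.5708)
step 2: θ'=0.3042 (R=0.3333) → pose (-4.0668, -1.1930, 0.3042)
step 3: θ'=0.9292 (R=-0.2000) → pose (-4.1671, -1.2642, 0.9292)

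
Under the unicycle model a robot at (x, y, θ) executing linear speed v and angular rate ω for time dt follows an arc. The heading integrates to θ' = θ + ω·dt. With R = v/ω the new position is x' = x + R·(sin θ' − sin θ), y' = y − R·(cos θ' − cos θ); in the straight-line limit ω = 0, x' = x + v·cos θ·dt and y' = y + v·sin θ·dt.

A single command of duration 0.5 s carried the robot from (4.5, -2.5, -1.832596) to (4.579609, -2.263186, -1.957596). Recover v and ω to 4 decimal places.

v = -0.5000, ω = -0.2500

Δθ = -1.957596 − -1.832596 = -0.125000
ω = Δθ/dt = -0.125000/0.5 = -0.2500
R = −Δy/(cos θ' − cos θ) = 2.0000
v = R·ω = 2.0000·-0.2500 = -0.5000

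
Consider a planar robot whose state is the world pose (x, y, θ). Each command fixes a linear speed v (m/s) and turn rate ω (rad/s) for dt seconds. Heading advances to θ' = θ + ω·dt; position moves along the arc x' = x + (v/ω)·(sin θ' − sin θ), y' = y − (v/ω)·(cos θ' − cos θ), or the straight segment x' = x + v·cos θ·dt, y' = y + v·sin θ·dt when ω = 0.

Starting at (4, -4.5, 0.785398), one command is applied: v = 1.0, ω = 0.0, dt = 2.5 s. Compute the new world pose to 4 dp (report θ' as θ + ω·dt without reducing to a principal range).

θ' = 0.7854 + 0.0·2.5 = 0.7854
ω = 0 → straight: x' = 4 + 1.0·cos(0.7854)·2.5 = 5.7678
y' = -4.5 + 1.0·sin(0.7854)·2.5 = -2.7322

(5.7678, -2.7322, 0.7854)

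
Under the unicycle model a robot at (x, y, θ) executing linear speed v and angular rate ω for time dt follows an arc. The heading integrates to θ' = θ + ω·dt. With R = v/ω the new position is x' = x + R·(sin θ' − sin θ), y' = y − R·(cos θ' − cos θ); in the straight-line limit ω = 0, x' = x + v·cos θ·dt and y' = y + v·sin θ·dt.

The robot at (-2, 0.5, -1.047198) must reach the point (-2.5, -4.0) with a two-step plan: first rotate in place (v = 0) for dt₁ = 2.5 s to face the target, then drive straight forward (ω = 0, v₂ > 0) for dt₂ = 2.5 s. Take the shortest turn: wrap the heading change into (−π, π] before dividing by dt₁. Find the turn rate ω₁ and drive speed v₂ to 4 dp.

ω₁ = -0.2537, v₂ = 1.8111

heading to target = atan2(-4−0.5, -2.5−-2) = -1.6815
Δθ = wrap(-1.6815 − -1.0472) = -0.6343; ω₁ = Δθ/dt₁ = -0.2537
distance = √((-2.5−-2)² + (-4−0.5)²) = 4.5277; v₂ = distance/dt₂ = 1.8111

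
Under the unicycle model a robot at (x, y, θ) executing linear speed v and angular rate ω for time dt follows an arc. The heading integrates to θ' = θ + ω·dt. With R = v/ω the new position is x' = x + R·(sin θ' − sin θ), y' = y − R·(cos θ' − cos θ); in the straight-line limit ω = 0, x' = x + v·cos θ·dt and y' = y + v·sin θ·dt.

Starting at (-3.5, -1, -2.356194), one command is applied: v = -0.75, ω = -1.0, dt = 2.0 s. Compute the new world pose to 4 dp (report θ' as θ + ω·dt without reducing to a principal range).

θ' = -2.3562 + -1.0·2.0 = -4.3562
R = v/ω = -0.75/-1.0 = 0.7500
x' = -3.5 + 0.7500·(sin -4.3562 − sin -2.3562) = -2.2667
y' = -1 − 0.7500·(cos -4.3562 − cos -2.3562) = -1.2688

(-2.2667, -1.2688, -4.3562)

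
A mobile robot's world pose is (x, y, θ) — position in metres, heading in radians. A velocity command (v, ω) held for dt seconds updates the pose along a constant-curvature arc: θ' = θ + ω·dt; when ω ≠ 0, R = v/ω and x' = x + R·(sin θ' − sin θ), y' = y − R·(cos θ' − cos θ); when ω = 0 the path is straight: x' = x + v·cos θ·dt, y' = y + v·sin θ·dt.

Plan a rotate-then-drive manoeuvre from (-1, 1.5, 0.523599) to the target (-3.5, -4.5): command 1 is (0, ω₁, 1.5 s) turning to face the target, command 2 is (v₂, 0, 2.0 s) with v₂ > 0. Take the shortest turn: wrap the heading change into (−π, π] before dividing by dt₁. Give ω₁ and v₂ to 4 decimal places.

heading to target = atan2(-4.5−1.5, -3.5−-1) = -1.9656
Δθ = wrap(-1.9656 − 0.5236) = -2.4892; ω₁ = Δθ/dt₁ = -1.6595
distance = √((-3.5−-1)² + (-4.5−1.5)²) = 6.5000; v₂ = distance/dt₂ = 3.2500

ω₁ = -1.6595, v₂ = 3.2500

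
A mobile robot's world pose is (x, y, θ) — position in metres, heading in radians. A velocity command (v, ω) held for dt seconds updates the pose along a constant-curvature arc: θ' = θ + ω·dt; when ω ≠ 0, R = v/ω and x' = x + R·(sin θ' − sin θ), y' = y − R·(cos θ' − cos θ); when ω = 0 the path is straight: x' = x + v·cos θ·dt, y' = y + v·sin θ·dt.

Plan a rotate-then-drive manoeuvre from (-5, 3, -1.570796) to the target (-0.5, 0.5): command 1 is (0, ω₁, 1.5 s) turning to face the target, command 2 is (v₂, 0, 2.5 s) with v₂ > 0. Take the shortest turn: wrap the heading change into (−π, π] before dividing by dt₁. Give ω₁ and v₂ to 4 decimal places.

ω₁ = 0.7091, v₂ = 2.0591

heading to target = atan2(0.5−3, -0.5−-5) = -0.5071
Δθ = wrap(-0.5071 − -1.5708) = 1.0637; ω₁ = Δθ/dt₁ = 0.7091
distance = √((-0.5−-5)² + (0.5−3)²) = 5.1478; v₂ = distance/dt₂ = 2.0591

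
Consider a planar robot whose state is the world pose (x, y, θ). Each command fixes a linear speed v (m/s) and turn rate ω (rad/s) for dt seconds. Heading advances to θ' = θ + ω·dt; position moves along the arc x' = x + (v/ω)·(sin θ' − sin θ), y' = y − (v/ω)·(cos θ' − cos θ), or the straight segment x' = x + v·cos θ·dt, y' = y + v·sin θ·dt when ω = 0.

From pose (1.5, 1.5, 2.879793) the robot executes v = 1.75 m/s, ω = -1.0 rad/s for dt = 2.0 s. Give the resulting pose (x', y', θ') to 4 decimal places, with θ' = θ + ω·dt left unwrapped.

θ' = 2.8798 + -1.0·2.0 = 0.8798
R = v/ω = 1.75/-1.0 = -1.7500
x' = 1.5 + -1.7500·(sin 0.8798 − sin 2.8798) = 0.6044
y' = 1.5 − -1.7500·(cos 0.8798 − cos 2.8798) = 4.3057

(0.6044, 4.3057, 0.8798)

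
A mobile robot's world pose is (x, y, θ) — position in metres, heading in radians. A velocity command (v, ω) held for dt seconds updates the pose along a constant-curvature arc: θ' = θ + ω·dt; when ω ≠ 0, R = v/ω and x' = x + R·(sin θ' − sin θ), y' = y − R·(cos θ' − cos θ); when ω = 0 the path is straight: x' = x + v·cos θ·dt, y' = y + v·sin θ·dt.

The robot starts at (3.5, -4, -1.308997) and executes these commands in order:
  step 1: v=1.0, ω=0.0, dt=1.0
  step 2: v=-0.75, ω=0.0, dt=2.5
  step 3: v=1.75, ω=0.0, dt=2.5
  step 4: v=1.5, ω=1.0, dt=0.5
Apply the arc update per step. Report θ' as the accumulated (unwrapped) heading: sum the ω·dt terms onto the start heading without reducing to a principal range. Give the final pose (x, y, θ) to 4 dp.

step 1: θ'=-1.3090 (straight) → pose (3.7588, -4.9659, -1.3090)
step 2: θ'=-1.3090 (straight) → pose (3.2735, -3.1548, -1.3090)
step 3: θ'=-1.3090 (straight) → pose (4.4059, -7.3807, -1.3090)
step 4: θ'=-0.8090 (R=1.5000) → pose (4.7694, -8.0278, -0.8090)

(4.7694, -8.0278, -0.8090)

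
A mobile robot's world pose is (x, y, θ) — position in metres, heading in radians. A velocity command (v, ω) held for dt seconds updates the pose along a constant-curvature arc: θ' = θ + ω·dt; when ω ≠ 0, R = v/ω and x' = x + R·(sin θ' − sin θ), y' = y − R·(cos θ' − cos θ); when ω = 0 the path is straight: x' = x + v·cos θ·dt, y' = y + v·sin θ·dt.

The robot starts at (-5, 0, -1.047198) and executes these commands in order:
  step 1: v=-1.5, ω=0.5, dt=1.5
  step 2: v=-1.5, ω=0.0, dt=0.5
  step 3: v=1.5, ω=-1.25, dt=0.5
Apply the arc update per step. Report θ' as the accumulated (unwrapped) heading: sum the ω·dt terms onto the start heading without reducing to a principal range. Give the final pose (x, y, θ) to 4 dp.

(-6.8318, 1.1656, -0.9222)

step 1: θ'=-0.2972 (R=-3.0000) → pose (-6.7196, 1.3685, -0.2972)
step 2: θ'=-0.2972 (straight) → pose (-7.4367, 1.5881, -0.2972)
step 3: θ'=-0.9222 (R=-1.2000) → pose (-6.8318, 1.1656, -0.9222)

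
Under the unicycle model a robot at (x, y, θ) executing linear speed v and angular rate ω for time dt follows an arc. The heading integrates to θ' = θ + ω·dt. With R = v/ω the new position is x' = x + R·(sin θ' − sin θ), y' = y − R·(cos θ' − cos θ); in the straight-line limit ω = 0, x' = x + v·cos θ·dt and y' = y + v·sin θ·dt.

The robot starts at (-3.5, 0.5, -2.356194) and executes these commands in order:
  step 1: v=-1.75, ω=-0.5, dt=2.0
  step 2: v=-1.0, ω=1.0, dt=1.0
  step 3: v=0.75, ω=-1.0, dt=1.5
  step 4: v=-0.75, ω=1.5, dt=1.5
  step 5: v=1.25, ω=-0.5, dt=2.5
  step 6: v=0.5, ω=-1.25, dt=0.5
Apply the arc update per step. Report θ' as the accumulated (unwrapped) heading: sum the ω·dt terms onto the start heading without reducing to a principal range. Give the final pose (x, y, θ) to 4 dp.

(-1.5946, -0.2651, -3.4812)

step 1: θ'=-3.3562 (R=3.5000) → pose (-0.2798, 1.4448, -3.3562)
step 2: θ'=-2.3562 (R=-1.0000) → pose (0.6403, 1.7148, -2.3562)
step 3: θ'=-3.8562 (R=-0.7500) → pose (-0.3815, 1.6786, -3.8562)
step 4: θ'=-1.6062 (R=-0.5000) → pose (0.4458, 2.0386, -1.6062)
step 5: θ'=-2.8562 (R=-2.5000) → pose (-1.3488, -0.2718, -2.8562)
step 6: θ'=-3.4812 (R=-0.4000) → pose (-1.5946, -0.2651, -3.4812)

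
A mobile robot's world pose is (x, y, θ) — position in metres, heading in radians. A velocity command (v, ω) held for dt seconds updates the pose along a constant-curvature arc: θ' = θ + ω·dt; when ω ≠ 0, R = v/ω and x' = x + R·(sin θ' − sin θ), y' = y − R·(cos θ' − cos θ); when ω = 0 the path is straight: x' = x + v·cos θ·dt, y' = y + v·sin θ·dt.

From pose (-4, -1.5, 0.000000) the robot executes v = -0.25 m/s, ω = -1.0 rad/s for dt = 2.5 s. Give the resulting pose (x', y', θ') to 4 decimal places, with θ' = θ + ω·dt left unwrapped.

(-4.1496, -1.0497, -2.5000)

θ' = 0.0000 + -1.0·2.5 = -2.5000
R = v/ω = -0.25/-1.0 = 0.2500
x' = -4 + 0.2500·(sin -2.5000 − sin 0.0000) = -4.1496
y' = -1.5 − 0.2500·(cos -2.5000 − cos 0.0000) = -1.0497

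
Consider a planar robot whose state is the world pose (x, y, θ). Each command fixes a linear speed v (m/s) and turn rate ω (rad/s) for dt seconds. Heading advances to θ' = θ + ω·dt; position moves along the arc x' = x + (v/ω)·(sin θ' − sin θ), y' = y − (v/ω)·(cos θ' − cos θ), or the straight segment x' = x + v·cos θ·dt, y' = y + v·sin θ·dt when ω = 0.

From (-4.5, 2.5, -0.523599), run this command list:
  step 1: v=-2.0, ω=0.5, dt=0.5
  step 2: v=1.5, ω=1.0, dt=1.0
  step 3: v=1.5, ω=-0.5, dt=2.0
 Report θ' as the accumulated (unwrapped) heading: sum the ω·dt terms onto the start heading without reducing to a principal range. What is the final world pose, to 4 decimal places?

(-1.2145, 3.8557, -0.2736)

step 1: θ'=-0.2736 (R=-4.0000) → pose (-5.4192, 2.8871, -0.2736)
step 2: θ'=0.7264 (R=1.5000) → pose (-4.0176, 3.2100, 0.7264)
step 3: θ'=-0.2736 (R=-3.0000) → pose (-1.2145, 3.8557, -0.2736)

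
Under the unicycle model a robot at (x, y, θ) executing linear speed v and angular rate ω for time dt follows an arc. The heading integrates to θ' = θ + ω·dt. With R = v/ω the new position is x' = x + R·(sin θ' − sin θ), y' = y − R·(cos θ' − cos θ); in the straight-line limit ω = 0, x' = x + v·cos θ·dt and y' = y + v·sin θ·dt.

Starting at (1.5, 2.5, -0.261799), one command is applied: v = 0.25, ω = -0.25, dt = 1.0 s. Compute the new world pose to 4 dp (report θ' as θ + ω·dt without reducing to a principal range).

θ' = -0.2618 + -0.25·1.0 = -0.5118
R = v/ω = 0.25/-0.25 = -1.0000
x' = 1.5 + -1.0000·(sin -0.5118 − sin -0.2618) = 1.7309
y' = 2.5 − -1.0000·(cos -0.5118 − cos -0.2618) = 2.4059

(1.7309, 2.4059, -0.5118)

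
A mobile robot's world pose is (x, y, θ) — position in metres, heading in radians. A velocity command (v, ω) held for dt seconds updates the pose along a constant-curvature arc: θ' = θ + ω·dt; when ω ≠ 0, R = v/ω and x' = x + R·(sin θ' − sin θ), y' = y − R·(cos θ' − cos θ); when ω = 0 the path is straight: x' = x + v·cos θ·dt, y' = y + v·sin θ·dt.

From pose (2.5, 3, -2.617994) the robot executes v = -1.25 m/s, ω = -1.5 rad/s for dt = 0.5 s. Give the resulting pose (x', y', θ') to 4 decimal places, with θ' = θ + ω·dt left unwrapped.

(3.1037, 3.0904, -3.3680)

θ' = -2.6180 + -1.5·0.5 = -3.3680
R = v/ω = -1.25/-1.5 = 0.8333
x' = 2.5 + 0.8333·(sin -3.3680 − sin -2.6180) = 3.1037
y' = 3 − 0.8333·(cos -3.3680 − cos -2.6180) = 3.0904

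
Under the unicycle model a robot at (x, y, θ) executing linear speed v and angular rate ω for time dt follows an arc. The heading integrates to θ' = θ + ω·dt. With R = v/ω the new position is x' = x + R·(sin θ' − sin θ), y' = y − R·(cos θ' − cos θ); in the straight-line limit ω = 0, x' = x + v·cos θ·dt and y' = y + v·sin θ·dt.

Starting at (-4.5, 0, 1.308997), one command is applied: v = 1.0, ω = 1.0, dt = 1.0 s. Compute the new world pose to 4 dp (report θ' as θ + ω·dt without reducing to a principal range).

(-4.7262, 0.9318, 2.3090)

θ' = 1.3090 + 1.0·1.0 = 2.3090
R = v/ω = 1.0/1.0 = 1.0000
x' = -4.5 + 1.0000·(sin 2.3090 − sin 1.3090) = -4.7262
y' = 0 − 1.0000·(cos 2.3090 − cos 1.3090) = 0.9318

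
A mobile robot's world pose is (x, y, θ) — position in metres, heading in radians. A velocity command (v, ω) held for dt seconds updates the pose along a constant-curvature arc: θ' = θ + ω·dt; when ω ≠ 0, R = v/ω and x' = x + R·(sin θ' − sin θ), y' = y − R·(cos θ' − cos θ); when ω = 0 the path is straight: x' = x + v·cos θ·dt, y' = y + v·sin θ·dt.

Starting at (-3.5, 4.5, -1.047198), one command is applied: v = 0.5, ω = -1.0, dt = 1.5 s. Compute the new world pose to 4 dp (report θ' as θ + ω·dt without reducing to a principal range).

θ' = -1.0472 + -1.0·1.5 = -2.5472
R = v/ω = 0.5/-1.0 = -0.5000
x' = -3.5 + -0.5000·(sin -2.5472 − sin -1.0472) = -3.6530
y' = 4.5 − -0.5000·(cos -2.5472 − cos -1.0472) = 3.8358

(-3.6530, 3.8358, -2.5472)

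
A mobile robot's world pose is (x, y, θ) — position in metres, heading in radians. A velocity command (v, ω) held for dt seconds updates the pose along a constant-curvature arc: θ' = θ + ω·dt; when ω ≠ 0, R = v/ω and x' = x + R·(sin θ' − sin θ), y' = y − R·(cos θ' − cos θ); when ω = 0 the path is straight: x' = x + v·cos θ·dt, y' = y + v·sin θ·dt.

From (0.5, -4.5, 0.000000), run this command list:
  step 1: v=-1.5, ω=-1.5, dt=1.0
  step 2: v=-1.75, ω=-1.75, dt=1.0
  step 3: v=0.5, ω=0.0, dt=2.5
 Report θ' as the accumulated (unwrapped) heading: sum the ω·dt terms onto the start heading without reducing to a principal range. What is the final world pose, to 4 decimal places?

step 1: θ'=-1.5000 (R=1.0000) → pose (-0.4975, -3.5707, -1.5000)
step 2: θ'=-3.2500 (R=1.0000) → pose (0.6082, -2.5059, -3.2500)
step 3: θ'=-3.2500 (straight) → pose (-0.6345, -2.3706, -3.2500)

(-0.6345, -2.3706, -3.2500)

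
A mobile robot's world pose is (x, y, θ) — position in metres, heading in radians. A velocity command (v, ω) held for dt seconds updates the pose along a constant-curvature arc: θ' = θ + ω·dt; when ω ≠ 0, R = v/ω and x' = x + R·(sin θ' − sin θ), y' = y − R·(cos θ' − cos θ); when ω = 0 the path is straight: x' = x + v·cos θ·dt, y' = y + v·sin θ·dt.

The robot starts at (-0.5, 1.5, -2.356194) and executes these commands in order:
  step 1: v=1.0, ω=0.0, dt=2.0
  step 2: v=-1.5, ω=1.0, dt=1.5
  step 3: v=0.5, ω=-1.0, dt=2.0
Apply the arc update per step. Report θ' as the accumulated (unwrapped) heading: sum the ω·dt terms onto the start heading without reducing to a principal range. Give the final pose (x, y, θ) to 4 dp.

step 1: θ'=-2.3562 (straight) → pose (-1.9142, 0.0858, -2.3562)
step 2: θ'=-0.8562 (R=-1.5000) → pose (-1.8418, 2.1294, -0.8562)
step 3: θ'=-2.8562 (R=-0.5000) → pose (-2.0787, 1.3220, -2.8562)

(-2.0787, 1.3220, -2.8562)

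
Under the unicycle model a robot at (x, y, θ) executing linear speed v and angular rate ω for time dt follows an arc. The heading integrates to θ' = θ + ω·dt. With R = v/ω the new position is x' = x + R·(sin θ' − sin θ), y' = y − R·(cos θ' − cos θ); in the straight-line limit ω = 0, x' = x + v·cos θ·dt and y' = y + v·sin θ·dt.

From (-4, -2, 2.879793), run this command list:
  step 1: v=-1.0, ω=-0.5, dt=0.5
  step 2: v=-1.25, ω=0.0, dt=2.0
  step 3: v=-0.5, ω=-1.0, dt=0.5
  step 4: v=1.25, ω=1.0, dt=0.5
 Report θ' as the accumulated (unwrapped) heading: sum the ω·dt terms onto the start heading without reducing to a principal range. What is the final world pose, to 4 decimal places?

(-1.6270, -3.1563, 2.6298)

step 1: θ'=2.6298 (R=2.0000) → pose (-3.5381, -2.1881, 2.6298)
step 2: θ'=2.6298 (straight) → pose (-1.3585, -3.4125, 2.6298)
step 3: θ'=2.1298 (R=0.5000) → pose (-1.1795, -3.5833, 2.1298)
step 4: θ'=2.6298 (R=1.2500) → pose (-1.6270, -3.1563, 2.6298)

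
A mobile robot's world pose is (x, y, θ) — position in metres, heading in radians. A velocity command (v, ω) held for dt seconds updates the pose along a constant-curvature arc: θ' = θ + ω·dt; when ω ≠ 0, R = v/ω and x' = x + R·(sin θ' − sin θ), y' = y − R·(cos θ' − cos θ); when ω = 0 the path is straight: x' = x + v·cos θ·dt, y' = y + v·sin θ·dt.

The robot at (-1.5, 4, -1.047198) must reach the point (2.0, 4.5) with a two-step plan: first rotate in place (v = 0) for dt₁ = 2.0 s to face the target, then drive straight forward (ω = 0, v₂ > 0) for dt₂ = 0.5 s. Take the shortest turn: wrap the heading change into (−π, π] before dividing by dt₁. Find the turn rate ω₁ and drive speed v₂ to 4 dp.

heading to target = atan2(4.5−4, 2−-1.5) = 0.1419
Δθ = wrap(0.1419 − -1.0472) = 1.1891; ω₁ = Δθ/dt₁ = 0.5945
distance = √((2−-1.5)² + (4.5−4)²) = 3.5355; v₂ = distance/dt₂ = 7.0711

ω₁ = 0.5945, v₂ = 7.0711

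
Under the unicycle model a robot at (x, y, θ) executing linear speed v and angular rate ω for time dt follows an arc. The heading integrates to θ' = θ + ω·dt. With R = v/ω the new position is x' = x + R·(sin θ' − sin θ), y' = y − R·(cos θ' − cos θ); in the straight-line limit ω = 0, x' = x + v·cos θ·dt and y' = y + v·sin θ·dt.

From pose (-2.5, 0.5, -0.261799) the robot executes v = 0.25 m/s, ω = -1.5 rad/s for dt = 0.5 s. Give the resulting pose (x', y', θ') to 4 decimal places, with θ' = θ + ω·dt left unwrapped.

θ' = -0.2618 + -1.5·0.5 = -1.0118
R = v/ω = 0.25/-1.5 = -0.1667
x' = -2.5 + -0.1667·(sin -1.0118 − sin -0.2618) = -2.4018
y' = 0.5 − -0.1667·(cos -1.0118 − cos -0.2618) = 0.4274

(-2.4018, 0.4274, -1.0118)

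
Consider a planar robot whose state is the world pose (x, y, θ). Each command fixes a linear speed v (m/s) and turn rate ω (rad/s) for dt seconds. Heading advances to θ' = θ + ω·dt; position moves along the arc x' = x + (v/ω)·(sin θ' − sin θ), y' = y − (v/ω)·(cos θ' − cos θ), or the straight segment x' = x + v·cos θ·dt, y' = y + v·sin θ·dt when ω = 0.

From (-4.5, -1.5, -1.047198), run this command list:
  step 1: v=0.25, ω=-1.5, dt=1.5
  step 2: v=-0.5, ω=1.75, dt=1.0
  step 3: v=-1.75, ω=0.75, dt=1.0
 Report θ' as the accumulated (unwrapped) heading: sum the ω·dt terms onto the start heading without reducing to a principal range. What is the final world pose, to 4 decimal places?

step 1: θ'=-3.2972 (R=-0.1667) → pose (-4.6702, -1.7480, -3.2972)
step 2: θ'=-1.5472 (R=-0.2857) → pose (-4.3403, -1.4590, -1.5472)
step 3: θ'=-0.7972 (R=-2.3333) → pose (-5.0037, 0.1163, -0.7972)

(-5.0037, 0.1163, -0.7972)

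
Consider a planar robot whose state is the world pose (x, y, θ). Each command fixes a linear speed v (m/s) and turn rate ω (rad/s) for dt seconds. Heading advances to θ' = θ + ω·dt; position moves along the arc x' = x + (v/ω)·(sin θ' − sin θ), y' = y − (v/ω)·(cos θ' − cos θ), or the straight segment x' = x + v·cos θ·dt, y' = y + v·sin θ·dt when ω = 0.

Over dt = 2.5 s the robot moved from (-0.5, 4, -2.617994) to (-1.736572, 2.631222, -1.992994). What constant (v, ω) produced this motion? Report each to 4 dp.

Δθ = -1.992994 − -2.617994 = 0.625000
ω = Δθ/dt = 0.625000/2.5 = 0.2500
R = −Δy/(cos θ' − cos θ) = 3.0000
v = R·ω = 3.0000·0.2500 = 0.7500

v = 0.7500, ω = 0.2500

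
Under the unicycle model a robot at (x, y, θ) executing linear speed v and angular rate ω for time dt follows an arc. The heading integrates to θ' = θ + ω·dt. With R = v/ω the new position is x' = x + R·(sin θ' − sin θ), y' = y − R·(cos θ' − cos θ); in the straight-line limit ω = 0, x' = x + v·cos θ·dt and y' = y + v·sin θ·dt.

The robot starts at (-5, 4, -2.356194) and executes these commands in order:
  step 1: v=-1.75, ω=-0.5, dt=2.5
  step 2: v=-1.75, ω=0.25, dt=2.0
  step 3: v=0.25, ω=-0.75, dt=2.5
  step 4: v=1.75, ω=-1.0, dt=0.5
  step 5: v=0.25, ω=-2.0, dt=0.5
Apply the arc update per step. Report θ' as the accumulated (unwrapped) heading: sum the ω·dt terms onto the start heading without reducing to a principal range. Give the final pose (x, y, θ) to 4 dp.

(2.6379, 5.1258, -6.4812)

step 1: θ'=-3.6062 (R=3.5000) → pose (-0.9569, 4.6541, -3.6062)
step 2: θ'=-3.1062 (R=-7.0000) → pose (2.4273, 3.9165, -3.1062)
step 3: θ'=-4.9812 (R=-0.3333) → pose (2.0942, 4.3382, -4.9812)
step 4: θ'=-5.4812 (R=-1.7500) → pose (2.5235, 5.0901, -5.4812)
step 5: θ'=-6.4812 (R=-0.1250) → pose (2.6379, 5.1258, -6.4812)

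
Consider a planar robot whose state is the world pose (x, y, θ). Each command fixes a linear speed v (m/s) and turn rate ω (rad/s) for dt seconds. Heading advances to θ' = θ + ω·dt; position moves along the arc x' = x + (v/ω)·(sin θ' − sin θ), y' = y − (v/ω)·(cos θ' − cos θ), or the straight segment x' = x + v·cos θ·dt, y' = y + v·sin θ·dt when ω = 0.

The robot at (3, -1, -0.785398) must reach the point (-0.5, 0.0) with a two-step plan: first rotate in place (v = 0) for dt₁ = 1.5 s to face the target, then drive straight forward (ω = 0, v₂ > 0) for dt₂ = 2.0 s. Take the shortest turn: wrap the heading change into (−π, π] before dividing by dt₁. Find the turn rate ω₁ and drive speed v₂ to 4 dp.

heading to target = atan2(0−-1, -0.5−3) = 2.8633
Δθ = wrap(2.8633 − -0.7854) = -2.6345; ω₁ = Δθ/dt₁ = -1.7563
distance = √((-0.5−3)² + (0−-1)²) = 3.6401; v₂ = distance/dt₂ = 1.8200

ω₁ = -1.7563, v₂ = 1.8200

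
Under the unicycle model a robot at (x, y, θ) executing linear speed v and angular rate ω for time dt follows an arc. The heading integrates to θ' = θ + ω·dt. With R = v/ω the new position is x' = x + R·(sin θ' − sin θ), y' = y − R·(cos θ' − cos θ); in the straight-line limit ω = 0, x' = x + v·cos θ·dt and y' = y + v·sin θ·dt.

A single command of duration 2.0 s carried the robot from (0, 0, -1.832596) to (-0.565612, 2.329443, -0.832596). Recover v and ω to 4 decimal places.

v = -1.2500, ω = 0.5000

Δθ = -0.832596 − -1.832596 = 1.000000
ω = Δθ/dt = 1.000000/2.0 = 0.5000
R = −Δy/(cos θ' − cos θ) = -2.5000
v = R·ω = -2.5000·0.5000 = -1.2500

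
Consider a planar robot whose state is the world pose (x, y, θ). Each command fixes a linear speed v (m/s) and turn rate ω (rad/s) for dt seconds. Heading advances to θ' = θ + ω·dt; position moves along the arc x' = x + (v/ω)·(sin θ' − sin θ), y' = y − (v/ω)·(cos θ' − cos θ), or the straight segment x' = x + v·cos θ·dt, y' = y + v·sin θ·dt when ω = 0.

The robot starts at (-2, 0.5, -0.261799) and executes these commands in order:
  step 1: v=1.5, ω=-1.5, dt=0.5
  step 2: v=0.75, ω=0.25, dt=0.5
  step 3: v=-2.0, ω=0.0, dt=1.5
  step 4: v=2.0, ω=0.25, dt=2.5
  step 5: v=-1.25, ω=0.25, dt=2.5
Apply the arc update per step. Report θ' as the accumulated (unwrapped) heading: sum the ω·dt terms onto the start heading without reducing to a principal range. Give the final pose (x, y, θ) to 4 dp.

(-2.0291, -0.7432, 0.3632)

step 1: θ'=-1.0118 (R=-1.0000) → pose (-1.4110, 0.0644, -1.0118)
step 2: θ'=-0.8868 (R=3.0000) → pose (-1.1928, -0.2403, -0.8868)
step 3: θ'=-0.8868 (straight) → pose (-3.0885, 2.0849, -0.8868)
step 4: θ'=-0.2618 (R=8.0000) → pose (1.0414, -0.5873, -0.2618)
step 5: θ'=0.3632 (R=-5.0000) → pose (-2.0291, -0.7432, 0.3632)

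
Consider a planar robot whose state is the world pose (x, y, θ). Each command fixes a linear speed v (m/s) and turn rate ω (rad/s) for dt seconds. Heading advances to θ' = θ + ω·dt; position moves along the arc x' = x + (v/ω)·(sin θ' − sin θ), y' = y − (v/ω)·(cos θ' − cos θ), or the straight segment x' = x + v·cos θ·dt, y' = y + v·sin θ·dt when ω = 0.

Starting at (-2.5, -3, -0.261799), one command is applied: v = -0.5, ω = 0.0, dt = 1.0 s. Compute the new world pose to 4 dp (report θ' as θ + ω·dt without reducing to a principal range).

θ' = -0.2618 + 0.0·1.0 = -0.2618
ω = 0 → straight: x' = -2.5 + -0.5·cos(-0.2618)·1.0 = -2.9830
y' = -3 + -0.5·sin(-0.2618)·1.0 = -2.8706

(-2.9830, -2.8706, -0.2618)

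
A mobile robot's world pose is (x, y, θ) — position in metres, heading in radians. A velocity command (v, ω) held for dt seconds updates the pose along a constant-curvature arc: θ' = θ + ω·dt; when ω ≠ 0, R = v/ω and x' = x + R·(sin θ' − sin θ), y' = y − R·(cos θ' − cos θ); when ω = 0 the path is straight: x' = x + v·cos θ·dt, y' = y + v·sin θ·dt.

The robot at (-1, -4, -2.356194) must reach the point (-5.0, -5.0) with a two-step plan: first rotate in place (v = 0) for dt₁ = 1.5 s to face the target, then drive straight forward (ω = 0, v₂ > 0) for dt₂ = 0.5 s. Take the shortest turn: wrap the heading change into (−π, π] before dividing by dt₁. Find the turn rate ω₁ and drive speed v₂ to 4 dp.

heading to target = atan2(-5−-4, -5−-1) = -2.8966
Δθ = wrap(-2.8966 − -2.3562) = -0.5404; ω₁ = Δθ/dt₁ = -0.3603
distance = √((-5−-1)² + (-5−-4)²) = 4.1231; v₂ = distance/dt₂ = 8.2462

ω₁ = -0.3603, v₂ = 8.2462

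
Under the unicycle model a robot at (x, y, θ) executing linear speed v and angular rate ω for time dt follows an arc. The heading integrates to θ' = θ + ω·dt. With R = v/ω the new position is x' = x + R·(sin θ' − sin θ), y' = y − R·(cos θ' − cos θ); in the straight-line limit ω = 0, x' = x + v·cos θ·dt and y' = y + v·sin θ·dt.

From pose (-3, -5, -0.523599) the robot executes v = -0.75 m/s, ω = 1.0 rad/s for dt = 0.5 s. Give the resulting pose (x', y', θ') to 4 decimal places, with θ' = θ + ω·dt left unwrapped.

θ' = -0.5236 + 1.0·0.5 = -0.0236
R = v/ω = -0.75/1.0 = -0.7500
x' = -3 + -0.7500·(sin -0.0236 − sin -0.5236) = -3.3573
y' = -5 − -0.7500·(cos -0.0236 − cos -0.5236) = -4.8997

(-3.3573, -4.8997, -0.0236)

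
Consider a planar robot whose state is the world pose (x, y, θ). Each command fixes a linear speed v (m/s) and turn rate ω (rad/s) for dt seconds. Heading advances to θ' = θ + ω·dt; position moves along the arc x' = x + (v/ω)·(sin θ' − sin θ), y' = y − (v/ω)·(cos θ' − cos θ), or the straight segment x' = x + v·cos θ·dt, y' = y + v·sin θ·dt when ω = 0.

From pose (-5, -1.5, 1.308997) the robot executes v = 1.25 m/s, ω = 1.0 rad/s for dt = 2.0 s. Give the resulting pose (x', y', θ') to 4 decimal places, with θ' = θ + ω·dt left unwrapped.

(-6.4157, 0.0560, 3.3090)

θ' = 1.3090 + 1.0·2.0 = 3.3090
R = v/ω = 1.25/1.0 = 1.2500
x' = -5 + 1.2500·(sin 3.3090 − sin 1.3090) = -6.4157
y' = -1.5 − 1.2500·(cos 3.3090 − cos 1.3090) = 0.0560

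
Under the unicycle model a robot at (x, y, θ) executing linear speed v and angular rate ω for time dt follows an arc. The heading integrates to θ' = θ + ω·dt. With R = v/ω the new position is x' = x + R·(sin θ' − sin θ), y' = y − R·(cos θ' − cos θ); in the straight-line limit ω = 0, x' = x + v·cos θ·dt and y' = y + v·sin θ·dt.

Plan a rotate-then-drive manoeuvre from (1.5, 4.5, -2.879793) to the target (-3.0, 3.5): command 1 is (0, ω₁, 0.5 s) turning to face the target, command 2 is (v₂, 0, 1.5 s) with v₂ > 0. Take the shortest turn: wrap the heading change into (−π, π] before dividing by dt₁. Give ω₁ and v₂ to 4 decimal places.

ω₁ = -0.0863, v₂ = 3.0732

heading to target = atan2(3.5−4.5, -3−1.5) = -2.9229
Δθ = wrap(-2.9229 − -2.8798) = -0.0431; ω₁ = Δθ/dt₁ = -0.0863
distance = √((-3−1.5)² + (3.5−4.5)²) = 4.6098; v₂ = distance/dt₂ = 3.0732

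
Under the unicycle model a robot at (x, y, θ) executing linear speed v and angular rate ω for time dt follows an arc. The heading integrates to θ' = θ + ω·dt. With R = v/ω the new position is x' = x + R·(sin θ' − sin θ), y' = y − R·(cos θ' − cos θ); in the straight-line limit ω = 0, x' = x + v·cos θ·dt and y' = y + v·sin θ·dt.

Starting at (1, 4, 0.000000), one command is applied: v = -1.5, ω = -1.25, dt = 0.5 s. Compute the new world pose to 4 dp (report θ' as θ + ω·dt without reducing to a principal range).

θ' = 0.0000 + -1.25·0.5 = -0.6250
R = v/ω = -1.5/-1.25 = 1.2000
x' = 1 + 1.2000·(sin -0.6250 − sin 0.0000) = 0.2979
y' = 4 − 1.2000·(cos -0.6250 − cos 0.0000) = 4.2268

(0.2979, 4.2268, -0.6250)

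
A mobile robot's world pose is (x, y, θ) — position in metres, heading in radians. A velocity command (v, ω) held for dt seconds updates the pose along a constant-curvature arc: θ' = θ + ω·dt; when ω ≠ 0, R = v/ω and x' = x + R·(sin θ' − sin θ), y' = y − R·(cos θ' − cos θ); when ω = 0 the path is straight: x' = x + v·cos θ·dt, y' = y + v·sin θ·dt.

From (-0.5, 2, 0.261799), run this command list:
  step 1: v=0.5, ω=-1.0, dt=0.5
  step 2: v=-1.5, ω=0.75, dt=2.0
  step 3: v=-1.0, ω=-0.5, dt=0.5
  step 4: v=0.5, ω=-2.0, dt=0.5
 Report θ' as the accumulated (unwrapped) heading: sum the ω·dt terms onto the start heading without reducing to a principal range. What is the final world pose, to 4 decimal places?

step 1: θ'=-0.2382 (R=-0.5000) → pose (-0.2526, 2.0029, -0.2382)
step 2: θ'=1.2618 (R=-2.0000) → pose (-2.6298, 0.6676, 1.2618)
step 3: θ'=1.0118 (R=2.0000) → pose (-2.8395, 0.2151, 1.0118)
step 4: θ'=0.0118 (R=-0.2500) → pose (-2.6305, 0.3325, 0.0118)

(-2.6305, 0.3325, 0.0118)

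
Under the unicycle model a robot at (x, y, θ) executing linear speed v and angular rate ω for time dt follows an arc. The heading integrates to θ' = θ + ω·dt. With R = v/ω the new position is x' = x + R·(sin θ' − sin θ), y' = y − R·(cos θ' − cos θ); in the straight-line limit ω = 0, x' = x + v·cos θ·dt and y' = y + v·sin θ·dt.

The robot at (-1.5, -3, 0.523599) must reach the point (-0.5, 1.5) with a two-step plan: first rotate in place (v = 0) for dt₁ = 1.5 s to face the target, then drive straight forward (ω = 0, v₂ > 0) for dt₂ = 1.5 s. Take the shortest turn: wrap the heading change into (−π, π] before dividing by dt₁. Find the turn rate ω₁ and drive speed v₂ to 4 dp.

ω₁ = 0.5524, v₂ = 3.0732

heading to target = atan2(1.5−-3, -0.5−-1.5) = 1.3521
Δθ = wrap(1.3521 − 0.5236) = 0.8285; ω₁ = Δθ/dt₁ = 0.5524
distance = √((-0.5−-1.5)² + (1.5−-3)²) = 4.6098; v₂ = distance/dt₂ = 3.0732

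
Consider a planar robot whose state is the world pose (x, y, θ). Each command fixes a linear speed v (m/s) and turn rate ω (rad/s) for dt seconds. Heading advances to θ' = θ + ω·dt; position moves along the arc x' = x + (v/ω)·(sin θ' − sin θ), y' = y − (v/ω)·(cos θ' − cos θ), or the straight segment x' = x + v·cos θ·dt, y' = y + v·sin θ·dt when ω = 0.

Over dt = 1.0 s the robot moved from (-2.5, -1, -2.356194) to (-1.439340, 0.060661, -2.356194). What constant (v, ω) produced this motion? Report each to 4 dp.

Δθ = -2.356194 − -2.356194 = 0.000000
ω = Δθ/dt = 0.000000/1.0 = 0.0000
ω = 0 → v = (Δx·cos θ + Δy·sin θ)/dt = -1.5000

v = -1.5000, ω = 0.0000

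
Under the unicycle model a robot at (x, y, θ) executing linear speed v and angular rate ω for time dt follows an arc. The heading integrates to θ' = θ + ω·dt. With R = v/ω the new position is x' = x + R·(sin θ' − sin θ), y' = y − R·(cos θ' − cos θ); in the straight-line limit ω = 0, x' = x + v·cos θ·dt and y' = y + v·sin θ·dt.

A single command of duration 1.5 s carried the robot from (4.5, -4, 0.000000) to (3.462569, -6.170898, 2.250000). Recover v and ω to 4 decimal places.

v = -2.0000, ω = 1.5000

Δθ = 2.250000 − 0.000000 = 2.250000
ω = Δθ/dt = 2.250000/1.5 = 1.5000
R = −Δy/(cos θ' − cos θ) = -1.3333
v = R·ω = -1.3333·1.5000 = -2.0000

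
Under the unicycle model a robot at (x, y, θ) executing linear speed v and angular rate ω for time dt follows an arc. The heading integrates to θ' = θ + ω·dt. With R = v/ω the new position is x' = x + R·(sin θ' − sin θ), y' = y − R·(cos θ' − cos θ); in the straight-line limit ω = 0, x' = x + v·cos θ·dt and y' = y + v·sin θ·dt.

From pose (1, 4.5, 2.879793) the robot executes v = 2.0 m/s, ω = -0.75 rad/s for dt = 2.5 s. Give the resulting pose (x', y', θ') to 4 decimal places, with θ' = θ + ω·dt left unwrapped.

θ' = 2.8798 + -0.75·2.5 = 1.0048
R = v/ω = 2.0/-0.75 = -2.6667
x' = 1 + -2.6667·(sin 1.0048 − sin 2.8798) = -0.5606
y' = 4.5 − -2.6667·(cos 1.0048 − cos 2.8798) = 8.5058

(-0.5606, 8.5058, 1.0048)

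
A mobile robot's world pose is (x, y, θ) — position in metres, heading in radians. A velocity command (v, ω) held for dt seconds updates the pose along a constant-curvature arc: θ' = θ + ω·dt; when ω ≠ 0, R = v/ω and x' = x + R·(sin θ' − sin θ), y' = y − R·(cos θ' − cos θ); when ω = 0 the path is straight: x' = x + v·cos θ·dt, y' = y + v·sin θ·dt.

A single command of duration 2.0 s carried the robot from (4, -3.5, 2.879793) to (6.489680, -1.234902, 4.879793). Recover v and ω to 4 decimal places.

Δθ = 4.879793 − 2.879793 = 2.000000
ω = Δθ/dt = 2.000000/2.0 = 1.0000
R = Δx/(sin θ' − sin θ) = -2.0000
v = R·ω = -2.0000·1.0000 = -2.0000

v = -2.0000, ω = 1.0000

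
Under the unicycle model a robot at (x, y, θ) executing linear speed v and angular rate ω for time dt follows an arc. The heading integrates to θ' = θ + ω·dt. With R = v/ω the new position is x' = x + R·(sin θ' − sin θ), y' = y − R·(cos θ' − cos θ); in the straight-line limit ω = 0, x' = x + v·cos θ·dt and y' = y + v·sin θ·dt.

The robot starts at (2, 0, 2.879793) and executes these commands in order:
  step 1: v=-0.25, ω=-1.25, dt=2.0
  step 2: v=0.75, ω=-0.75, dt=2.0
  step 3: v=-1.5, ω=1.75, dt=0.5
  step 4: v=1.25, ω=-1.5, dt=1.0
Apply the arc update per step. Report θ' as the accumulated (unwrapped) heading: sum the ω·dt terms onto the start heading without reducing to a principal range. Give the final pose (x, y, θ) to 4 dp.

step 1: θ'=0.3798 (R=0.2000) → pose (2.0224, -0.3789, 0.3798)
step 2: θ'=-1.1202 (R=-1.0000) → pose (3.2933, -0.8722, -1.1202)
step 3: θ'=-0.2452 (R=-0.8571) → pose (2.7298, -0.4140, -0.2452)
step 4: θ'=-1.7452 (R=-0.8333) → pose (3.3482, -1.3670, -1.7452)

(3.3482, -1.3670, -1.7452)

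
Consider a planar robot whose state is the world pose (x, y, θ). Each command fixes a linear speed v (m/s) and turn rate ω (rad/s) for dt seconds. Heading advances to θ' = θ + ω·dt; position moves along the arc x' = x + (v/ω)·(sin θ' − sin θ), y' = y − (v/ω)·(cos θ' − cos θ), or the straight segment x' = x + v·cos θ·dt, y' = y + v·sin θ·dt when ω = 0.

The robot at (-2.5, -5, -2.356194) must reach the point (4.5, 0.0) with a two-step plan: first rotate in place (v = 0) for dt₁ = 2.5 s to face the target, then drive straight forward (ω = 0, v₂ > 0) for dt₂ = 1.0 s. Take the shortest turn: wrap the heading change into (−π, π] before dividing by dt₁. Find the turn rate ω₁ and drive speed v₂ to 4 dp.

heading to target = atan2(0−-5, 4.5−-2.5) = 0.6202
Δθ = wrap(0.6202 − -2.3562) = 2.9764; ω₁ = Δθ/dt₁ = 1.1906
distance = √((4.5−-2.5)² + (0−-5)²) = 8.6023; v₂ = distance/dt₂ = 8.6023

ω₁ = 1.1906, v₂ = 8.6023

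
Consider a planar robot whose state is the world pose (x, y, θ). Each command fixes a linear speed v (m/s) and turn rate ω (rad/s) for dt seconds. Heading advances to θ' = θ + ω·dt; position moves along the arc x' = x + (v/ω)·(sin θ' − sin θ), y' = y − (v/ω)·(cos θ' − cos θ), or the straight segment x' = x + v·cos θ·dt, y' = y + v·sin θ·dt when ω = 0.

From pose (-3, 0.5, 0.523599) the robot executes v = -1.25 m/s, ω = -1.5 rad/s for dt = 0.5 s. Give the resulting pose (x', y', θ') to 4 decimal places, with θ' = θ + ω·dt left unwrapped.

θ' = 0.5236 + -1.5·0.5 = -0.2264
R = v/ω = -1.25/-1.5 = 0.8333
x' = -3 + 0.8333·(sin -0.2264 − sin 0.5236) = -3.6037
y' = 0.5 − 0.8333·(cos -0.2264 − cos 0.5236) = 0.4096

(-3.6037, 0.4096, -0.2264)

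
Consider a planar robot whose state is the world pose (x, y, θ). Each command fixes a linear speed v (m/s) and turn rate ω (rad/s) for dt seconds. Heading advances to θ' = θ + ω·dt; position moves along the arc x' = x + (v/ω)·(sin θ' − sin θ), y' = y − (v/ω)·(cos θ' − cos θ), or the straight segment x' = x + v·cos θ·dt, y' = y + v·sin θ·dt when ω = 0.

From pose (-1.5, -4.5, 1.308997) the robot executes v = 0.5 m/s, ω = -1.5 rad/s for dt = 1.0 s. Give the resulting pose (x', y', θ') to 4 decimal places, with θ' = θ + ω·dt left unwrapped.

θ' = 1.3090 + -1.5·1.0 = -0.1910
R = v/ω = 0.5/-1.5 = -0.3333
x' = -1.5 + -0.3333·(sin -0.1910 − sin 1.3090) = -1.1147
y' = -4.5 − -0.3333·(cos -0.1910 − cos 1.3090) = -4.2590

(-1.1147, -4.2590, -0.1910)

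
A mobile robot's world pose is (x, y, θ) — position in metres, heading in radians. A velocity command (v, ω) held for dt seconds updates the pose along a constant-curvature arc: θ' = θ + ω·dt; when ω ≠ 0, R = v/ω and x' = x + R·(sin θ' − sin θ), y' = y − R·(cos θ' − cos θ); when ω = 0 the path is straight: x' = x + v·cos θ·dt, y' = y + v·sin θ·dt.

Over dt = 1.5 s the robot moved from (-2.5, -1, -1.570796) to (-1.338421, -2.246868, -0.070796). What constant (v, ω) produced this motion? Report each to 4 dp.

v = 1.2500, ω = 1.0000

Δθ = -0.070796 − -1.570796 = 1.500000
ω = Δθ/dt = 1.500000/1.5 = 1.0000
R = −Δy/(cos θ' − cos θ) = 1.2500
v = R·ω = 1.2500·1.0000 = 1.2500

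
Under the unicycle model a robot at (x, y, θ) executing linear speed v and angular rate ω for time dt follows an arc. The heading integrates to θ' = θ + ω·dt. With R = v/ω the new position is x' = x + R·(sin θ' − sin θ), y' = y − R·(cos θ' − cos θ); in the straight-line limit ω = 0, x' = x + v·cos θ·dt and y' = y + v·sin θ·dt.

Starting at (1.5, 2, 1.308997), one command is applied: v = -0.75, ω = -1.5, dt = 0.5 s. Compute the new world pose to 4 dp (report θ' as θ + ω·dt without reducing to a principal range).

(1.2822, 1.7055, 0.5590)

θ' = 1.3090 + -1.5·0.5 = 0.5590
R = v/ω = -0.75/-1.5 = 0.5000
x' = 1.5 + 0.5000·(sin 0.5590 − sin 1.3090) = 1.2822
y' = 2 − 0.5000·(cos 0.5590 − cos 1.3090) = 1.7055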